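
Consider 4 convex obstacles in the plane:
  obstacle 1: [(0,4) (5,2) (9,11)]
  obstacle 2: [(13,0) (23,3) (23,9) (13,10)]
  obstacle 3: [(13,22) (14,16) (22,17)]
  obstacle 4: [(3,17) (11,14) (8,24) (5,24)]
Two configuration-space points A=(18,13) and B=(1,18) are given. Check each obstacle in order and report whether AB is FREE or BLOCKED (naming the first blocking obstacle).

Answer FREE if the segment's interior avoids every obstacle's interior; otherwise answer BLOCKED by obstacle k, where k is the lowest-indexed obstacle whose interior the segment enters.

BLOCKED by obstacle 4

Obstacle 1 [(0,4) (5,2) (9,11)]:
  edge (0,4)–(5,2): clear
  edge (5,2)–(9,11): clear
  edge (9,11)–(0,4): clear
  midpoint (19/2,31/2) outside
  → clear
Obstacle 2 [(13,0) (23,3) (23,9) (13,10)]:
  edge (13,0)–(23,3): clear
  edge (23,3)–(23,9): clear
  edge (23,9)–(13,10): clear
  edge (13,10)–(13,0): clear
  midpoint (19/2,31/2) outside
  → clear
Obstacle 3 [(13,22) (14,16) (22,17)]:
  edge (13,22)–(14,16): clear
  edge (14,16)–(22,17): clear
  edge (22,17)–(13,22): clear
  midpoint (19/2,31/2) outside
  → clear
Obstacle 4 [(3,17) (11,14) (8,24) (5,24)]:
  edge (3,17)–(11,14): clear
  edge (11,14)–(8,24): crosses AB
  edge (8,24)–(5,24): clear
  edge (5,24)–(3,17): crosses AB
  → BLOCKED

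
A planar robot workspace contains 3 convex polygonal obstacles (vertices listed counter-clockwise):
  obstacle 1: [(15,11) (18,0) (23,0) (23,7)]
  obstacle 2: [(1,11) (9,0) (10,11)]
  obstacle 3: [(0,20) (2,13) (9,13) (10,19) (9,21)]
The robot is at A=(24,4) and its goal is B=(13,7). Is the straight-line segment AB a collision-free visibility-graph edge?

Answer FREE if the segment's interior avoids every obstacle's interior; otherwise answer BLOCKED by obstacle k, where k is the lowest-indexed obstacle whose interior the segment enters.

Obstacle 1 [(15,11) (18,0) (23,0) (23,7)]:
  edge (15,11)–(18,0): crosses AB
  edge (18,0)–(23,0): clear
  edge (23,0)–(23,7): crosses AB
  edge (23,7)–(15,11): clear
  → BLOCKED
Obstacle 2 [(1,11) (9,0) (10,11)]:
  edge (1,11)–(9,0): clear
  edge (9,0)–(10,11): clear
  edge (10,11)–(1,11): clear
  midpoint (37/2,11/2) outside
  → clear
Obstacle 3 [(0,20) (2,13) (9,13) (10,19) (9,21)]:
  edge (0,20)–(2,13): clear
  edge (2,13)–(9,13): clear
  edge (9,13)–(10,19): clear
  edge (10,19)–(9,21): clear
  edge (9,21)–(0,20): clear
  midpoint (37/2,11/2) outside
  → clear

BLOCKED by obstacle 1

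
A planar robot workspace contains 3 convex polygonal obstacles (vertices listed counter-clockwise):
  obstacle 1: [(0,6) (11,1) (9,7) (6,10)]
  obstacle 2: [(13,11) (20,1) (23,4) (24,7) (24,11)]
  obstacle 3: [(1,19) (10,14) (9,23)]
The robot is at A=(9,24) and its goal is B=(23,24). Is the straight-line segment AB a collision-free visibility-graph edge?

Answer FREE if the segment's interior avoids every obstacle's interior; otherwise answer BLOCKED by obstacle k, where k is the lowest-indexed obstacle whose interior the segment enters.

Obstacle 1 [(0,6) (11,1) (9,7) (6,10)]:
  edge (0,6)–(11,1): clear
  edge (11,1)–(9,7): clear
  edge (9,7)–(6,10): clear
  edge (6,10)–(0,6): clear
  midpoint (16,24) outside
  → clear
Obstacle 2 [(13,11) (20,1) (23,4) (24,7) (24,11)]:
  edge (13,11)–(20,1): clear
  edge (20,1)–(23,4): clear
  edge (23,4)–(24,7): clear
  edge (24,7)–(24,11): clear
  edge (24,11)–(13,11): clear
  midpoint (16,24) outside
  → clear
Obstacle 3 [(1,19) (10,14) (9,23)]:
  edge (1,19)–(10,14): clear
  edge (10,14)–(9,23): clear
  edge (9,23)–(1,19): clear
  midpoint (16,24) outside
  → clear

FREE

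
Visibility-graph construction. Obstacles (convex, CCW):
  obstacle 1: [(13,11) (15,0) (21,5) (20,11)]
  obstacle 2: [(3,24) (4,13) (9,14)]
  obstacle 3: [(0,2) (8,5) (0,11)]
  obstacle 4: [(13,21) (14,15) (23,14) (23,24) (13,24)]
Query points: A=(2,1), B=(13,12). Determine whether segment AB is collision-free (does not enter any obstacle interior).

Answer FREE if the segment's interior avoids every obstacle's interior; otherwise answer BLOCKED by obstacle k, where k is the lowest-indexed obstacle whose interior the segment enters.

BLOCKED by obstacle 3

Obstacle 1 [(13,11) (15,0) (21,5) (20,11)]:
  edge (13,11)–(15,0): clear
  edge (15,0)–(21,5): clear
  edge (21,5)–(20,11): clear
  edge (20,11)–(13,11): clear
  midpoint (15/2,13/2) outside
  → clear
Obstacle 2 [(3,24) (4,13) (9,14)]:
  edge (3,24)–(4,13): clear
  edge (4,13)–(9,14): clear
  edge (9,14)–(3,24): clear
  midpoint (15/2,13/2) outside
  → clear
Obstacle 3 [(0,2) (8,5) (0,11)]:
  edge (0,2)–(8,5): crosses AB
  edge (8,5)–(0,11): crosses AB
  edge (0,11)–(0,2): clear
  → BLOCKED
Obstacle 4 [(13,21) (14,15) (23,14) (23,24) (13,24)]:
  edge (13,21)–(14,15): clear
  edge (14,15)–(23,14): clear
  edge (23,14)–(23,24): clear
  edge (23,24)–(13,24): clear
  edge (13,24)–(13,21): clear
  midpoint (15/2,13/2) outside
  → clear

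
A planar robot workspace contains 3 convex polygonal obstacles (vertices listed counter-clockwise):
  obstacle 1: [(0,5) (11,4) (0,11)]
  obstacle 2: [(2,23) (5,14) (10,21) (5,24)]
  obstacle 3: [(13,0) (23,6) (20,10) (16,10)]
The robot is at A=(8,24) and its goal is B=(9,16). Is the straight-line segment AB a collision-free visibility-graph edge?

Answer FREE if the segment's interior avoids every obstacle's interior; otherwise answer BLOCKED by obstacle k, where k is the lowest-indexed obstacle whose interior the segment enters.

BLOCKED by obstacle 2

Obstacle 1 [(0,5) (11,4) (0,11)]:
  edge (0,5)–(11,4): clear
  edge (11,4)–(0,11): clear
  edge (0,11)–(0,5): clear
  midpoint (17/2,20) outside
  → clear
Obstacle 2 [(2,23) (5,14) (10,21) (5,24)]:
  edge (2,23)–(5,14): clear
  edge (5,14)–(10,21): crosses AB
  edge (10,21)–(5,24): crosses AB
  edge (5,24)–(2,23): clear
  → BLOCKED
Obstacle 3 [(13,0) (23,6) (20,10) (16,10)]:
  edge (13,0)–(23,6): clear
  edge (23,6)–(20,10): clear
  edge (20,10)–(16,10): clear
  edge (16,10)–(13,0): clear
  midpoint (17/2,20) outside
  → clear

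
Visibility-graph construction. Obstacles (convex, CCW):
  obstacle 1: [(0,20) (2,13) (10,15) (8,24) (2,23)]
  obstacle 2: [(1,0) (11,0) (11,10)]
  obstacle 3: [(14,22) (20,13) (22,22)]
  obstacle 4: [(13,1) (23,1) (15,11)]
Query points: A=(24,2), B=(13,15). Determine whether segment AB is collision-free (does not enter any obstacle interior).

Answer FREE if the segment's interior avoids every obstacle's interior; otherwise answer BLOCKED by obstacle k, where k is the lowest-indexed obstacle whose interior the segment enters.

FREE

Obstacle 1 [(0,20) (2,13) (10,15) (8,24) (2,23)]:
  edge (0,20)–(2,13): clear
  edge (2,13)–(10,15): clear
  edge (10,15)–(8,24): clear
  edge (8,24)–(2,23): clear
  edge (2,23)–(0,20): clear
  midpoint (37/2,17/2) outside
  → clear
Obstacle 2 [(1,0) (11,0) (11,10)]:
  edge (1,0)–(11,0): clear
  edge (11,0)–(11,10): clear
  edge (11,10)–(1,0): clear
  midpoint (37/2,17/2) outside
  → clear
Obstacle 3 [(14,22) (20,13) (22,22)]:
  edge (14,22)–(20,13): clear
  edge (20,13)–(22,22): clear
  edge (22,22)–(14,22): clear
  midpoint (37/2,17/2) outside
  → clear
Obstacle 4 [(13,1) (23,1) (15,11)]:
  edge (13,1)–(23,1): clear
  edge (23,1)–(15,11): clear
  edge (15,11)–(13,1): clear
  midpoint (37/2,17/2) outside
  → clear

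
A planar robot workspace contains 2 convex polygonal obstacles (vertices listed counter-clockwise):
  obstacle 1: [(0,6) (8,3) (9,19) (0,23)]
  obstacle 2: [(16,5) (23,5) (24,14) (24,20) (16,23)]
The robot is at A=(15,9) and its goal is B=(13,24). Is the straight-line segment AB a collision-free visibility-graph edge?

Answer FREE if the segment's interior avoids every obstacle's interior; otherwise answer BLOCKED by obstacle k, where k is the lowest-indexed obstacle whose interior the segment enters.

FREE

Obstacle 1 [(0,6) (8,3) (9,19) (0,23)]:
  edge (0,6)–(8,3): clear
  edge (8,3)–(9,19): clear
  edge (9,19)–(0,23): clear
  edge (0,23)–(0,6): clear
  midpoint (14,33/2) outside
  → clear
Obstacle 2 [(16,5) (23,5) (24,14) (24,20) (16,23)]:
  edge (16,5)–(23,5): clear
  edge (23,5)–(24,14): clear
  edge (24,14)–(24,20): clear
  edge (24,20)–(16,23): clear
  edge (16,23)–(16,5): clear
  midpoint (14,33/2) outside
  → clear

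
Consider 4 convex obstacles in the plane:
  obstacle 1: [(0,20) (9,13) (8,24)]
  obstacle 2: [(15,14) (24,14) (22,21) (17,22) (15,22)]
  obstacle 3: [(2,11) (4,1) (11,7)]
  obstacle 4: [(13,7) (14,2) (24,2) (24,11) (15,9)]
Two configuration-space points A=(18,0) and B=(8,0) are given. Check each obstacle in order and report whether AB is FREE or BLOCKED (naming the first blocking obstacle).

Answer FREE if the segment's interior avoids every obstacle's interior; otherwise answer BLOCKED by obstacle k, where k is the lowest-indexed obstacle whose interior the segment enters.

FREE

Obstacle 1 [(0,20) (9,13) (8,24)]:
  edge (0,20)–(9,13): clear
  edge (9,13)–(8,24): clear
  edge (8,24)–(0,20): clear
  midpoint (13,0) outside
  → clear
Obstacle 2 [(15,14) (24,14) (22,21) (17,22) (15,22)]:
  edge (15,14)–(24,14): clear
  edge (24,14)–(22,21): clear
  edge (22,21)–(17,22): clear
  edge (17,22)–(15,22): clear
  edge (15,22)–(15,14): clear
  midpoint (13,0) outside
  → clear
Obstacle 3 [(2,11) (4,1) (11,7)]:
  edge (2,11)–(4,1): clear
  edge (4,1)–(11,7): clear
  edge (11,7)–(2,11): clear
  midpoint (13,0) outside
  → clear
Obstacle 4 [(13,7) (14,2) (24,2) (24,11) (15,9)]:
  edge (13,7)–(14,2): clear
  edge (14,2)–(24,2): clear
  edge (24,2)–(24,11): clear
  edge (24,11)–(15,9): clear
  edge (15,9)–(13,7): clear
  midpoint (13,0) outside
  → clear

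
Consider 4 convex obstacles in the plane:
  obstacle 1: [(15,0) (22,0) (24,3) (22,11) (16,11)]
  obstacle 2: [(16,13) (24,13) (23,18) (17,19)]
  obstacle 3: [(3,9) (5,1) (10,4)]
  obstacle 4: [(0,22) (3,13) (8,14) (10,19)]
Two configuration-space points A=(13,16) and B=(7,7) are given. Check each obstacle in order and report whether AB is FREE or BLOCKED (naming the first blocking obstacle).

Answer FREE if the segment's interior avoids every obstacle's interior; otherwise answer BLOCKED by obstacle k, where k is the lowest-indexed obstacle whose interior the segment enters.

Obstacle 1 [(15,0) (22,0) (24,3) (22,11) (16,11)]:
  edge (15,0)–(22,0): clear
  edge (22,0)–(24,3): clear
  edge (24,3)–(22,11): clear
  edge (22,11)–(16,11): clear
  edge (16,11)–(15,0): clear
  midpoint (10,23/2) outside
  → clear
Obstacle 2 [(16,13) (24,13) (23,18) (17,19)]:
  edge (16,13)–(24,13): clear
  edge (24,13)–(23,18): clear
  edge (23,18)–(17,19): clear
  edge (17,19)–(16,13): clear
  midpoint (10,23/2) outside
  → clear
Obstacle 3 [(3,9) (5,1) (10,4)]:
  edge (3,9)–(5,1): clear
  edge (5,1)–(10,4): clear
  edge (10,4)–(3,9): clear
  midpoint (10,23/2) outside
  → clear
Obstacle 4 [(0,22) (3,13) (8,14) (10,19)]:
  edge (0,22)–(3,13): clear
  edge (3,13)–(8,14): clear
  edge (8,14)–(10,19): clear
  edge (10,19)–(0,22): clear
  midpoint (10,23/2) outside
  → clear

FREE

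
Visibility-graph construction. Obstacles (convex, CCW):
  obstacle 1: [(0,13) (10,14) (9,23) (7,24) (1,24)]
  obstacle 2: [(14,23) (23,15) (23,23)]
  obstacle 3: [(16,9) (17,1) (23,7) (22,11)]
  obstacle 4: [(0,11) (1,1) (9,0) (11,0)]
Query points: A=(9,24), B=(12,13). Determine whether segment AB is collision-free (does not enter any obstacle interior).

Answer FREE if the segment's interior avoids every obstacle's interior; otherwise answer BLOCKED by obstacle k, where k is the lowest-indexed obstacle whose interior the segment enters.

Obstacle 1 [(0,13) (10,14) (9,23) (7,24) (1,24)]:
  edge (0,13)–(10,14): clear
  edge (10,14)–(9,23): clear
  edge (9,23)–(7,24): clear
  edge (7,24)–(1,24): clear
  edge (1,24)–(0,13): clear
  midpoint (21/2,37/2) outside
  → clear
Obstacle 2 [(14,23) (23,15) (23,23)]:
  edge (14,23)–(23,15): clear
  edge (23,15)–(23,23): clear
  edge (23,23)–(14,23): clear
  midpoint (21/2,37/2) outside
  → clear
Obstacle 3 [(16,9) (17,1) (23,7) (22,11)]:
  edge (16,9)–(17,1): clear
  edge (17,1)–(23,7): clear
  edge (23,7)–(22,11): clear
  edge (22,11)–(16,9): clear
  midpoint (21/2,37/2) outside
  → clear
Obstacle 4 [(0,11) (1,1) (9,0) (11,0)]:
  edge (0,11)–(1,1): clear
  edge (1,1)–(9,0): clear
  edge (9,0)–(11,0): clear
  edge (11,0)–(0,11): clear
  midpoint (21/2,37/2) outside
  → clear

FREE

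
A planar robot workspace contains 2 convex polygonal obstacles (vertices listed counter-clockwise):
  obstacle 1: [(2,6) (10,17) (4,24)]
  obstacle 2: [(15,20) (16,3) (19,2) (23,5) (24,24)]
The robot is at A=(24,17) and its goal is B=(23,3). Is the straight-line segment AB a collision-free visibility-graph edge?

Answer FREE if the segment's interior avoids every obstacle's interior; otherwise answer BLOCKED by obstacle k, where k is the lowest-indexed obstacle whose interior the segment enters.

Obstacle 1 [(2,6) (10,17) (4,24)]:
  edge (2,6)–(10,17): clear
  edge (10,17)–(4,24): clear
  edge (4,24)–(2,6): clear
  midpoint (47/2,10) outside
  → clear
Obstacle 2 [(15,20) (16,3) (19,2) (23,5) (24,24)]:
  edge (15,20)–(16,3): clear
  edge (16,3)–(19,2): clear
  edge (19,2)–(23,5): clear
  edge (23,5)–(24,24): clear
  edge (24,24)–(15,20): clear
  midpoint (47/2,10) outside
  → clear

FREE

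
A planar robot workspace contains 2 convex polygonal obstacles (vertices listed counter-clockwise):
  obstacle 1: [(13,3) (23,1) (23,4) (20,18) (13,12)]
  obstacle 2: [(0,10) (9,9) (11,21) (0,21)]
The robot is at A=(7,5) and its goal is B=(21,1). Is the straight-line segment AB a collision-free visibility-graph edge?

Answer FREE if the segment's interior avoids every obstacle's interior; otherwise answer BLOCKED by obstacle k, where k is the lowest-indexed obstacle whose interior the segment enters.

BLOCKED by obstacle 1

Obstacle 1 [(13,3) (23,1) (23,4) (20,18) (13,12)]:
  edge (13,3)–(23,1): crosses AB
  edge (23,1)–(23,4): clear
  edge (23,4)–(20,18): clear
  edge (20,18)–(13,12): clear
  edge (13,12)–(13,3): crosses AB
  → BLOCKED
Obstacle 2 [(0,10) (9,9) (11,21) (0,21)]:
  edge (0,10)–(9,9): clear
  edge (9,9)–(11,21): clear
  edge (11,21)–(0,21): clear
  edge (0,21)–(0,10): clear
  midpoint (14,3) outside
  → clear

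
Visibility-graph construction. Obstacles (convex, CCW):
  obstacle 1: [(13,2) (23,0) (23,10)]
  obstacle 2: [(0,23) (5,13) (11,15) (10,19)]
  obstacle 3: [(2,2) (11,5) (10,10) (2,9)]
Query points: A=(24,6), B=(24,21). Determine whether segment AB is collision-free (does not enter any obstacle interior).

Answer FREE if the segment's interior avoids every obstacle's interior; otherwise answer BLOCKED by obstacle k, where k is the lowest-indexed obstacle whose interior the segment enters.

Obstacle 1 [(13,2) (23,0) (23,10)]:
  edge (13,2)–(23,0): clear
  edge (23,0)–(23,10): clear
  edge (23,10)–(13,2): clear
  midpoint (24,27/2) outside
  → clear
Obstacle 2 [(0,23) (5,13) (11,15) (10,19)]:
  edge (0,23)–(5,13): clear
  edge (5,13)–(11,15): clear
  edge (11,15)–(10,19): clear
  edge (10,19)–(0,23): clear
  midpoint (24,27/2) outside
  → clear
Obstacle 3 [(2,2) (11,5) (10,10) (2,9)]:
  edge (2,2)–(11,5): clear
  edge (11,5)–(10,10): clear
  edge (10,10)–(2,9): clear
  edge (2,9)–(2,2): clear
  midpoint (24,27/2) outside
  → clear

FREE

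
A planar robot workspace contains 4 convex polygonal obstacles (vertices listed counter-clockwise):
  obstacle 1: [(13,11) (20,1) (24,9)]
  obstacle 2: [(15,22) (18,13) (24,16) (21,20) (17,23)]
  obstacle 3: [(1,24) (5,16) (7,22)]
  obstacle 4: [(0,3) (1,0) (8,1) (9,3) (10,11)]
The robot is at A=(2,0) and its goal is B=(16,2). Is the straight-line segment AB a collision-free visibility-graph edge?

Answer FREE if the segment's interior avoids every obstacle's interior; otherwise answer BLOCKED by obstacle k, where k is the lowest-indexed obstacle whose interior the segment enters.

FREE

Obstacle 1 [(13,11) (20,1) (24,9)]:
  edge (13,11)–(20,1): clear
  edge (20,1)–(24,9): clear
  edge (24,9)–(13,11): clear
  midpoint (9,1) outside
  → clear
Obstacle 2 [(15,22) (18,13) (24,16) (21,20) (17,23)]:
  edge (15,22)–(18,13): clear
  edge (18,13)–(24,16): clear
  edge (24,16)–(21,20): clear
  edge (21,20)–(17,23): clear
  edge (17,23)–(15,22): clear
  midpoint (9,1) outside
  → clear
Obstacle 3 [(1,24) (5,16) (7,22)]:
  edge (1,24)–(5,16): clear
  edge (5,16)–(7,22): clear
  edge (7,22)–(1,24): clear
  midpoint (9,1) outside
  → clear
Obstacle 4 [(0,3) (1,0) (8,1) (9,3) (10,11)]:
  edge (0,3)–(1,0): clear
  edge (1,0)–(8,1): clear
  edge (8,1)–(9,3): clear
  edge (9,3)–(10,11): clear
  edge (10,11)–(0,3): clear
  midpoint (9,1) outside
  → clear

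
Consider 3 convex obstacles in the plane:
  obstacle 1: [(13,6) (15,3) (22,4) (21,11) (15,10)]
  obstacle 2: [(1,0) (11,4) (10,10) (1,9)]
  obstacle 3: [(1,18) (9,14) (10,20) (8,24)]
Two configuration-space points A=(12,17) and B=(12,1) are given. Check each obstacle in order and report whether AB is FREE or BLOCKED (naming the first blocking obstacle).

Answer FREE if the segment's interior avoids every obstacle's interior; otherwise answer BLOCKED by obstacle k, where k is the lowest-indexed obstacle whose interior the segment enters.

FREE

Obstacle 1 [(13,6) (15,3) (22,4) (21,11) (15,10)]:
  edge (13,6)–(15,3): clear
  edge (15,3)–(22,4): clear
  edge (22,4)–(21,11): clear
  edge (21,11)–(15,10): clear
  edge (15,10)–(13,6): clear
  midpoint (12,9) outside
  → clear
Obstacle 2 [(1,0) (11,4) (10,10) (1,9)]:
  edge (1,0)–(11,4): clear
  edge (11,4)–(10,10): clear
  edge (10,10)–(1,9): clear
  edge (1,9)–(1,0): clear
  midpoint (12,9) outside
  → clear
Obstacle 3 [(1,18) (9,14) (10,20) (8,24)]:
  edge (1,18)–(9,14): clear
  edge (9,14)–(10,20): clear
  edge (10,20)–(8,24): clear
  edge (8,24)–(1,18): clear
  midpoint (12,9) outside
  → clear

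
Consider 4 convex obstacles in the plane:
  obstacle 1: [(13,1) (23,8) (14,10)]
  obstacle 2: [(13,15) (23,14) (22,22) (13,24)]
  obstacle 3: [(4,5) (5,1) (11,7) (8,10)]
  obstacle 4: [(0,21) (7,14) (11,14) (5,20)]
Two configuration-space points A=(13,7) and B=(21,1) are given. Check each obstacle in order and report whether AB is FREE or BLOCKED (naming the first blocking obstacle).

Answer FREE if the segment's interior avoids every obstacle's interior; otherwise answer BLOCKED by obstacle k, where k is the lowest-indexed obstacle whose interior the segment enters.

Obstacle 1 [(13,1) (23,8) (14,10)]:
  edge (13,1)–(23,8): crosses AB
  edge (23,8)–(14,10): clear
  edge (14,10)–(13,1): crosses AB
  → BLOCKED
Obstacle 2 [(13,15) (23,14) (22,22) (13,24)]:
  edge (13,15)–(23,14): clear
  edge (23,14)–(22,22): clear
  edge (22,22)–(13,24): clear
  edge (13,24)–(13,15): clear
  midpoint (17,4) outside
  → clear
Obstacle 3 [(4,5) (5,1) (11,7) (8,10)]:
  edge (4,5)–(5,1): clear
  edge (5,1)–(11,7): clear
  edge (11,7)–(8,10): clear
  edge (8,10)–(4,5): clear
  midpoint (17,4) outside
  → clear
Obstacle 4 [(0,21) (7,14) (11,14) (5,20)]:
  edge (0,21)–(7,14): clear
  edge (7,14)–(11,14): clear
  edge (11,14)–(5,20): clear
  edge (5,20)–(0,21): clear
  midpoint (17,4) outside
  → clear

BLOCKED by obstacle 1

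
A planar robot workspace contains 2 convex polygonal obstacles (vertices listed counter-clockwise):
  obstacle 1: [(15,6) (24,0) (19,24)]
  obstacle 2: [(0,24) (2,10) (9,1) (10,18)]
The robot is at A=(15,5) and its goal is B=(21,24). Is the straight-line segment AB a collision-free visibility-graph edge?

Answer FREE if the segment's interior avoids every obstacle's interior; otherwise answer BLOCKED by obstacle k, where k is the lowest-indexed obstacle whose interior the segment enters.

Obstacle 1 [(15,6) (24,0) (19,24)]:
  edge (15,6)–(24,0): crosses AB
  edge (24,0)–(19,24): crosses AB
  edge (19,24)–(15,6): clear
  → BLOCKED
Obstacle 2 [(0,24) (2,10) (9,1) (10,18)]:
  edge (0,24)–(2,10): clear
  edge (2,10)–(9,1): clear
  edge (9,1)–(10,18): clear
  edge (10,18)–(0,24): clear
  midpoint (18,29/2) outside
  → clear

BLOCKED by obstacle 1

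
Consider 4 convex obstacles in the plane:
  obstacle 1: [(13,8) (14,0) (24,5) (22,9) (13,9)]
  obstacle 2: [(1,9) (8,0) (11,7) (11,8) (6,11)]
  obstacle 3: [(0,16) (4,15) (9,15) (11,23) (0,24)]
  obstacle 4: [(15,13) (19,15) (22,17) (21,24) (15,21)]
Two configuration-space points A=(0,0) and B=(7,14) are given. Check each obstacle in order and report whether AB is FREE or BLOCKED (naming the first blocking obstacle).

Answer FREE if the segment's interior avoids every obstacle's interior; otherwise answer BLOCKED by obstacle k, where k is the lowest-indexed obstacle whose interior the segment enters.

BLOCKED by obstacle 2

Obstacle 1 [(13,8) (14,0) (24,5) (22,9) (13,9)]:
  edge (13,8)–(14,0): clear
  edge (14,0)–(24,5): clear
  edge (24,5)–(22,9): clear
  edge (22,9)–(13,9): clear
  edge (13,9)–(13,8): clear
  midpoint (7/2,7) outside
  → clear
Obstacle 2 [(1,9) (8,0) (11,7) (11,8) (6,11)]:
  edge (1,9)–(8,0): crosses AB
  edge (8,0)–(11,7): clear
  edge (11,7)–(11,8): clear
  edge (11,8)–(6,11): clear
  edge (6,11)–(1,9): crosses AB
  → BLOCKED
Obstacle 3 [(0,16) (4,15) (9,15) (11,23) (0,24)]:
  edge (0,16)–(4,15): clear
  edge (4,15)–(9,15): clear
  edge (9,15)–(11,23): clear
  edge (11,23)–(0,24): clear
  edge (0,24)–(0,16): clear
  midpoint (7/2,7) outside
  → clear
Obstacle 4 [(15,13) (19,15) (22,17) (21,24) (15,21)]:
  edge (15,13)–(19,15): clear
  edge (19,15)–(22,17): clear
  edge (22,17)–(21,24): clear
  edge (21,24)–(15,21): clear
  edge (15,21)–(15,13): clear
  midpoint (7/2,7) outside
  → clear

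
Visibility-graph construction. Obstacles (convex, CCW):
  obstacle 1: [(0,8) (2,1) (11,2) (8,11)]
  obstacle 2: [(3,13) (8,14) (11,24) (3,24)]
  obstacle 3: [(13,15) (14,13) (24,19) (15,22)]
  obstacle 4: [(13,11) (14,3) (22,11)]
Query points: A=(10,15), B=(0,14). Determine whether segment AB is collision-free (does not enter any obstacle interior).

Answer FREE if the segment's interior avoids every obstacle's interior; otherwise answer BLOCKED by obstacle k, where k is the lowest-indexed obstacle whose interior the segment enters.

BLOCKED by obstacle 2

Obstacle 1 [(0,8) (2,1) (11,2) (8,11)]:
  edge (0,8)–(2,1): clear
  edge (2,1)–(11,2): clear
  edge (11,2)–(8,11): clear
  edge (8,11)–(0,8): clear
  midpoint (5,29/2) outside
  → clear
Obstacle 2 [(3,13) (8,14) (11,24) (3,24)]:
  edge (3,13)–(8,14): clear
  edge (8,14)–(11,24): crosses AB
  edge (11,24)–(3,24): clear
  edge (3,24)–(3,13): crosses AB
  → BLOCKED
Obstacle 3 [(13,15) (14,13) (24,19) (15,22)]:
  edge (13,15)–(14,13): clear
  edge (14,13)–(24,19): clear
  edge (24,19)–(15,22): clear
  edge (15,22)–(13,15): clear
  midpoint (5,29/2) outside
  → clear
Obstacle 4 [(13,11) (14,3) (22,11)]:
  edge (13,11)–(14,3): clear
  edge (14,3)–(22,11): clear
  edge (22,11)–(13,11): clear
  midpoint (5,29/2) outside
  → clear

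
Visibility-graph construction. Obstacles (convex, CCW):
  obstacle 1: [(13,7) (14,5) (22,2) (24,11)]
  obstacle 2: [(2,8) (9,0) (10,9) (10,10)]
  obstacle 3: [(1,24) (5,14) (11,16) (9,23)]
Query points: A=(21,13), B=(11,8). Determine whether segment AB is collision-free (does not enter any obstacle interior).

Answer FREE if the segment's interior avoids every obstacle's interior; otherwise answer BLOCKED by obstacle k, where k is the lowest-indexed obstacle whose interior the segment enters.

FREE

Obstacle 1 [(13,7) (14,5) (22,2) (24,11)]:
  edge (13,7)–(14,5): clear
  edge (14,5)–(22,2): clear
  edge (22,2)–(24,11): clear
  edge (24,11)–(13,7): clear
  midpoint (16,21/2) outside
  → clear
Obstacle 2 [(2,8) (9,0) (10,9) (10,10)]:
  edge (2,8)–(9,0): clear
  edge (9,0)–(10,9): clear
  edge (10,9)–(10,10): clear
  edge (10,10)–(2,8): clear
  midpoint (16,21/2) outside
  → clear
Obstacle 3 [(1,24) (5,14) (11,16) (9,23)]:
  edge (1,24)–(5,14): clear
  edge (5,14)–(11,16): clear
  edge (11,16)–(9,23): clear
  edge (9,23)–(1,24): clear
  midpoint (16,21/2) outside
  → clear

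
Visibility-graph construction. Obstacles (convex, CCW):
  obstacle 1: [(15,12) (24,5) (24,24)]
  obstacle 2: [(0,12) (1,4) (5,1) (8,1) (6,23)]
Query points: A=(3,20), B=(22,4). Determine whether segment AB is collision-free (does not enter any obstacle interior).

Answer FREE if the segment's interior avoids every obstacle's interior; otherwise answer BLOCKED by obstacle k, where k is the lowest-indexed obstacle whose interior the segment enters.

Obstacle 1 [(15,12) (24,5) (24,24)]:
  edge (15,12)–(24,5): clear
  edge (24,5)–(24,24): clear
  edge (24,24)–(15,12): clear
  midpoint (25/2,12) outside
  → clear
Obstacle 2 [(0,12) (1,4) (5,1) (8,1) (6,23)]:
  edge (0,12)–(1,4): clear
  edge (1,4)–(5,1): clear
  edge (5,1)–(8,1): clear
  edge (8,1)–(6,23): crosses AB
  edge (6,23)–(0,12): crosses AB
  → BLOCKED

BLOCKED by obstacle 2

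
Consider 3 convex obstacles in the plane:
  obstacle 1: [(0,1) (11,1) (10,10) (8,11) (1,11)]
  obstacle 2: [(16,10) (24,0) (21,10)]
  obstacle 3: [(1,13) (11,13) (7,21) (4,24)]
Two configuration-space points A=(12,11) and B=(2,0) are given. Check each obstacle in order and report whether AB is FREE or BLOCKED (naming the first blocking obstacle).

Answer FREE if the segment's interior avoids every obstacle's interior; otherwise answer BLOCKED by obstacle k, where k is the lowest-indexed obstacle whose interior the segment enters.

Obstacle 1 [(0,1) (11,1) (10,10) (8,11) (1,11)]:
  edge (0,1)–(11,1): crosses AB
  edge (11,1)–(10,10): crosses AB
  edge (10,10)–(8,11): clear
  edge (8,11)–(1,11): clear
  edge (1,11)–(0,1): clear
  → BLOCKED
Obstacle 2 [(16,10) (24,0) (21,10)]:
  edge (16,10)–(24,0): clear
  edge (24,0)–(21,10): clear
  edge (21,10)–(16,10): clear
  midpoint (7,11/2) outside
  → clear
Obstacle 3 [(1,13) (11,13) (7,21) (4,24)]:
  edge (1,13)–(11,13): clear
  edge (11,13)–(7,21): clear
  edge (7,21)–(4,24): clear
  edge (4,24)–(1,13): clear
  midpoint (7,11/2) outside
  → clear

BLOCKED by obstacle 1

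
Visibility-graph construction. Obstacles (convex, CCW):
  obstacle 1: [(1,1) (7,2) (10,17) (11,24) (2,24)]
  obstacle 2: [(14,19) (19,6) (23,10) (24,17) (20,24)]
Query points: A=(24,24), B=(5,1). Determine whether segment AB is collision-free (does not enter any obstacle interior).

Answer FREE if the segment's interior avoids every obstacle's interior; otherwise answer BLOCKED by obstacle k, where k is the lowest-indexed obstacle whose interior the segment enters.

Obstacle 1 [(1,1) (7,2) (10,17) (11,24) (2,24)]:
  edge (1,1)–(7,2): crosses AB
  edge (7,2)–(10,17): crosses AB
  edge (10,17)–(11,24): clear
  edge (11,24)–(2,24): clear
  edge (2,24)–(1,1): clear
  → BLOCKED
Obstacle 2 [(14,19) (19,6) (23,10) (24,17) (20,24)]:
  edge (14,19)–(19,6): crosses AB
  edge (19,6)–(23,10): clear
  edge (23,10)–(24,17): clear
  edge (24,17)–(20,24): crosses AB
  edge (20,24)–(14,19): clear
  → BLOCKED

BLOCKED by obstacle 1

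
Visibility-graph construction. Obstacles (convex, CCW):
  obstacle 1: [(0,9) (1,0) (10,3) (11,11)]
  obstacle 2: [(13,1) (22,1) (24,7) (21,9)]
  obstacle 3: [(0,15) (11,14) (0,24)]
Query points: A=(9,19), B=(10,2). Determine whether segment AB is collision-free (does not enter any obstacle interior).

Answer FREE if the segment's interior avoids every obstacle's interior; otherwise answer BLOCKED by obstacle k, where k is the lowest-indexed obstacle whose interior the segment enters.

BLOCKED by obstacle 1

Obstacle 1 [(0,9) (1,0) (10,3) (11,11)]:
  edge (0,9)–(1,0): clear
  edge (1,0)–(10,3): crosses AB
  edge (10,3)–(11,11): clear
  edge (11,11)–(0,9): crosses AB
  → BLOCKED
Obstacle 2 [(13,1) (22,1) (24,7) (21,9)]:
  edge (13,1)–(22,1): clear
  edge (22,1)–(24,7): clear
  edge (24,7)–(21,9): clear
  edge (21,9)–(13,1): clear
  midpoint (19/2,21/2) outside
  → clear
Obstacle 3 [(0,15) (11,14) (0,24)]:
  edge (0,15)–(11,14): crosses AB
  edge (11,14)–(0,24): crosses AB
  edge (0,24)–(0,15): clear
  → BLOCKED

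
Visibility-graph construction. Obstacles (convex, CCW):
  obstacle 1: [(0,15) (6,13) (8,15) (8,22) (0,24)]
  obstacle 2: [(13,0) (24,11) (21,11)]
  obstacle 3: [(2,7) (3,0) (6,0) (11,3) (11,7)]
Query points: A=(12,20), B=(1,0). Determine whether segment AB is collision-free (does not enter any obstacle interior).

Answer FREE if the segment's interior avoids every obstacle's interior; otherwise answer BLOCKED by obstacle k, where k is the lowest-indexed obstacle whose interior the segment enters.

BLOCKED by obstacle 3

Obstacle 1 [(0,15) (6,13) (8,15) (8,22) (0,24)]:
  edge (0,15)–(6,13): clear
  edge (6,13)–(8,15): clear
  edge (8,15)–(8,22): clear
  edge (8,22)–(0,24): clear
  edge (0,24)–(0,15): clear
  midpoint (13/2,10) outside
  → clear
Obstacle 2 [(13,0) (24,11) (21,11)]:
  edge (13,0)–(24,11): clear
  edge (24,11)–(21,11): clear
  edge (21,11)–(13,0): clear
  midpoint (13/2,10) outside
  → clear
Obstacle 3 [(2,7) (3,0) (6,0) (11,3) (11,7)]:
  edge (2,7)–(3,0): crosses AB
  edge (3,0)–(6,0): clear
  edge (6,0)–(11,3): clear
  edge (11,3)–(11,7): clear
  edge (11,7)–(2,7): crosses AB
  → BLOCKED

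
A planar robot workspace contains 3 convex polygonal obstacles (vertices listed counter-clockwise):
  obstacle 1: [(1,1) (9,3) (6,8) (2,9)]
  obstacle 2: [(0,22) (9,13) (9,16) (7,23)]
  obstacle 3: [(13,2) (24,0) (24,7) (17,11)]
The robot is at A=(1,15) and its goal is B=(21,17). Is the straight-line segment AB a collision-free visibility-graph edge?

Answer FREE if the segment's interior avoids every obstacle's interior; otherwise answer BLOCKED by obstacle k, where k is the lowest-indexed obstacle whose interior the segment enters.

BLOCKED by obstacle 2

Obstacle 1 [(1,1) (9,3) (6,8) (2,9)]:
  edge (1,1)–(9,3): clear
  edge (9,3)–(6,8): clear
  edge (6,8)–(2,9): clear
  edge (2,9)–(1,1): clear
  midpoint (11,16) outside
  → clear
Obstacle 2 [(0,22) (9,13) (9,16) (7,23)]:
  edge (0,22)–(9,13): crosses AB
  edge (9,13)–(9,16): crosses AB
  edge (9,16)–(7,23): clear
  edge (7,23)–(0,22): clear
  → BLOCKED
Obstacle 3 [(13,2) (24,0) (24,7) (17,11)]:
  edge (13,2)–(24,0): clear
  edge (24,0)–(24,7): clear
  edge (24,7)–(17,11): clear
  edge (17,11)–(13,2): clear
  midpoint (11,16) outside
  → clear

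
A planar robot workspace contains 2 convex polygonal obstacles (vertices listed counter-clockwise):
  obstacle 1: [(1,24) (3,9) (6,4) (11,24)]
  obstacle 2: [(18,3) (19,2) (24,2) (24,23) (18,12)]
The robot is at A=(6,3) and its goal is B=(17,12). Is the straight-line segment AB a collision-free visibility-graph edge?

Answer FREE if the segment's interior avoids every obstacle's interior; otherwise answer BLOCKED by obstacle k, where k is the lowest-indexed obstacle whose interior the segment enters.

Obstacle 1 [(1,24) (3,9) (6,4) (11,24)]:
  edge (1,24)–(3,9): clear
  edge (3,9)–(6,4): clear
  edge (6,4)–(11,24): clear
  edge (11,24)–(1,24): clear
  midpoint (23/2,15/2) outside
  → clear
Obstacle 2 [(18,3) (19,2) (24,2) (24,23) (18,12)]:
  edge (18,3)–(19,2): clear
  edge (19,2)–(24,2): clear
  edge (24,2)–(24,23): clear
  edge (24,23)–(18,12): clear
  edge (18,12)–(18,3): clear
  midpoint (23/2,15/2) outside
  → clear

FREE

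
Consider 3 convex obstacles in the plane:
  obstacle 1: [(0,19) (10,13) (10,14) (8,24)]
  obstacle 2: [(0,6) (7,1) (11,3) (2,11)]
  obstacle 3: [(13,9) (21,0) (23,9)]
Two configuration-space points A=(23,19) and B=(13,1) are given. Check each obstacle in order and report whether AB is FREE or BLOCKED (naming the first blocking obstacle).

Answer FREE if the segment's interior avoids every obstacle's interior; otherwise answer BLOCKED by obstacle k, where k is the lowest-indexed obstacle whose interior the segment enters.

BLOCKED by obstacle 3

Obstacle 1 [(0,19) (10,13) (10,14) (8,24)]:
  edge (0,19)–(10,13): clear
  edge (10,13)–(10,14): clear
  edge (10,14)–(8,24): clear
  edge (8,24)–(0,19): clear
  midpoint (18,10) outside
  → clear
Obstacle 2 [(0,6) (7,1) (11,3) (2,11)]:
  edge (0,6)–(7,1): clear
  edge (7,1)–(11,3): clear
  edge (11,3)–(2,11): clear
  edge (2,11)–(0,6): clear
  midpoint (18,10) outside
  → clear
Obstacle 3 [(13,9) (21,0) (23,9)]:
  edge (13,9)–(21,0): crosses AB
  edge (21,0)–(23,9): clear
  edge (23,9)–(13,9): crosses AB
  → BLOCKED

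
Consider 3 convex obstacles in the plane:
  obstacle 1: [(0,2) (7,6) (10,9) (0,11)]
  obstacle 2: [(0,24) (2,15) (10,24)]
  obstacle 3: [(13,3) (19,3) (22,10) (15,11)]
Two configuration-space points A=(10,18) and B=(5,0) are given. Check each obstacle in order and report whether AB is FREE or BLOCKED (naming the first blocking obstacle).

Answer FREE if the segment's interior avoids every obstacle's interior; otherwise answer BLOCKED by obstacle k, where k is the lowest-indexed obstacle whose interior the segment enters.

Obstacle 1 [(0,2) (7,6) (10,9) (0,11)]:
  edge (0,2)–(7,6): crosses AB
  edge (7,6)–(10,9): clear
  edge (10,9)–(0,11): crosses AB
  edge (0,11)–(0,2): clear
  → BLOCKED
Obstacle 2 [(0,24) (2,15) (10,24)]:
  edge (0,24)–(2,15): clear
  edge (2,15)–(10,24): clear
  edge (10,24)–(0,24): clear
  midpoint (15/2,9) outside
  → clear
Obstacle 3 [(13,3) (19,3) (22,10) (15,11)]:
  edge (13,3)–(19,3): clear
  edge (19,3)–(22,10): clear
  edge (22,10)–(15,11): clear
  edge (15,11)–(13,3): clear
  midpoint (15/2,9) outside
  → clear

BLOCKED by obstacle 1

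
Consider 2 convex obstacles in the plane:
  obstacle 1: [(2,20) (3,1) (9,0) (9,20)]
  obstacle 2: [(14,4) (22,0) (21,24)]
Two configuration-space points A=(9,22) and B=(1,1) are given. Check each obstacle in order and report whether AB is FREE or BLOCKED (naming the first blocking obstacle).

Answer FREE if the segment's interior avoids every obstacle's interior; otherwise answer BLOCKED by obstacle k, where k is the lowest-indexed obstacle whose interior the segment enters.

Obstacle 1 [(2,20) (3,1) (9,0) (9,20)]:
  edge (2,20)–(3,1): crosses AB
  edge (3,1)–(9,0): clear
  edge (9,0)–(9,20): clear
  edge (9,20)–(2,20): crosses AB
  → BLOCKED
Obstacle 2 [(14,4) (22,0) (21,24)]:
  edge (14,4)–(22,0): clear
  edge (22,0)–(21,24): clear
  edge (21,24)–(14,4): clear
  midpoint (5,23/2) outside
  → clear

BLOCKED by obstacle 1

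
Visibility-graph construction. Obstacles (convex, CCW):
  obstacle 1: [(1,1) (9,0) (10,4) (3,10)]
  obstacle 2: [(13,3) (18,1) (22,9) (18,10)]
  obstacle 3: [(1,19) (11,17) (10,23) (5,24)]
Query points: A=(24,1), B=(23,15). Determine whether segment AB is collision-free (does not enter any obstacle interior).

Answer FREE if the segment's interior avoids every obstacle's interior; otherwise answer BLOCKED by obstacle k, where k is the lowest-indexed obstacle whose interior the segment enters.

FREE

Obstacle 1 [(1,1) (9,0) (10,4) (3,10)]:
  edge (1,1)–(9,0): clear
  edge (9,0)–(10,4): clear
  edge (10,4)–(3,10): clear
  edge (3,10)–(1,1): clear
  midpoint (47/2,8) outside
  → clear
Obstacle 2 [(13,3) (18,1) (22,9) (18,10)]:
  edge (13,3)–(18,1): clear
  edge (18,1)–(22,9): clear
  edge (22,9)–(18,10): clear
  edge (18,10)–(13,3): clear
  midpoint (47/2,8) outside
  → clear
Obstacle 3 [(1,19) (11,17) (10,23) (5,24)]:
  edge (1,19)–(11,17): clear
  edge (11,17)–(10,23): clear
  edge (10,23)–(5,24): clear
  edge (5,24)–(1,19): clear
  midpoint (47/2,8) outside
  → clear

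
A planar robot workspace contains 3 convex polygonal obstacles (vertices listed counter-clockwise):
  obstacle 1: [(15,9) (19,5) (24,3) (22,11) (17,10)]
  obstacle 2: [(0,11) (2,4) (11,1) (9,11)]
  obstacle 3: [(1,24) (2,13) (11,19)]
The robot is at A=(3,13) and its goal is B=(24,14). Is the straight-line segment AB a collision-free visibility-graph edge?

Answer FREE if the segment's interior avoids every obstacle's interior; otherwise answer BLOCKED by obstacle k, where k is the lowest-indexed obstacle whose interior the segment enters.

Obstacle 1 [(15,9) (19,5) (24,3) (22,11) (17,10)]:
  edge (15,9)–(19,5): clear
  edge (19,5)–(24,3): clear
  edge (24,3)–(22,11): clear
  edge (22,11)–(17,10): clear
  edge (17,10)–(15,9): clear
  midpoint (27/2,27/2) outside
  → clear
Obstacle 2 [(0,11) (2,4) (11,1) (9,11)]:
  edge (0,11)–(2,4): clear
  edge (2,4)–(11,1): clear
  edge (11,1)–(9,11): clear
  edge (9,11)–(0,11): clear
  midpoint (27/2,27/2) outside
  → clear
Obstacle 3 [(1,24) (2,13) (11,19)]:
  edge (1,24)–(2,13): clear
  edge (2,13)–(11,19): clear
  edge (11,19)–(1,24): clear
  midpoint (27/2,27/2) outside
  → clear

FREE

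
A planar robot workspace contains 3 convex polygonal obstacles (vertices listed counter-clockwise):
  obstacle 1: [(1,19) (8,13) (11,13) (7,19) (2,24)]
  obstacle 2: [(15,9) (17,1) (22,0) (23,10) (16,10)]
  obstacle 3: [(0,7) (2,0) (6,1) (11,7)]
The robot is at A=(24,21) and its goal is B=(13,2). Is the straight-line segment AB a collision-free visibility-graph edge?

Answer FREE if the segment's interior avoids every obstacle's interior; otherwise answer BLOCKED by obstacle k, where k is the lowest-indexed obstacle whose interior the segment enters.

Obstacle 1 [(1,19) (8,13) (11,13) (7,19) (2,24)]:
  edge (1,19)–(8,13): clear
  edge (8,13)–(11,13): clear
  edge (11,13)–(7,19): clear
  edge (7,19)–(2,24): clear
  edge (2,24)–(1,19): clear
  midpoint (37/2,23/2) outside
  → clear
Obstacle 2 [(15,9) (17,1) (22,0) (23,10) (16,10)]:
  edge (15,9)–(17,1): crosses AB
  edge (17,1)–(22,0): clear
  edge (22,0)–(23,10): clear
  edge (23,10)–(16,10): crosses AB
  edge (16,10)–(15,9): clear
  → BLOCKED
Obstacle 3 [(0,7) (2,0) (6,1) (11,7)]:
  edge (0,7)–(2,0): clear
  edge (2,0)–(6,1): clear
  edge (6,1)–(11,7): clear
  edge (11,7)–(0,7): clear
  midpoint (37/2,23/2) outside
  → clear

BLOCKED by obstacle 2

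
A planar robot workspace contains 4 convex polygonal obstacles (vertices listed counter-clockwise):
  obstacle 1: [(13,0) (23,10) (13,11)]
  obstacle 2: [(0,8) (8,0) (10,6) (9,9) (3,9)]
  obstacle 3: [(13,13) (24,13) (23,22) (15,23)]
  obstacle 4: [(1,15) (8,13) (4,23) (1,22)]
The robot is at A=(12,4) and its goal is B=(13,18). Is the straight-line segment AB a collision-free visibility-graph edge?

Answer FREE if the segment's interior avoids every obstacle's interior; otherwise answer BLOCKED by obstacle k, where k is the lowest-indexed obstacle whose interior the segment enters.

Obstacle 1 [(13,0) (23,10) (13,11)]:
  edge (13,0)–(23,10): clear
  edge (23,10)–(13,11): clear
  edge (13,11)–(13,0): clear
  midpoint (25/2,11) outside
  → clear
Obstacle 2 [(0,8) (8,0) (10,6) (9,9) (3,9)]:
  edge (0,8)–(8,0): clear
  edge (8,0)–(10,6): clear
  edge (10,6)–(9,9): clear
  edge (9,9)–(3,9): clear
  edge (3,9)–(0,8): clear
  midpoint (25/2,11) outside
  → clear
Obstacle 3 [(13,13) (24,13) (23,22) (15,23)]:
  edge (13,13)–(24,13): clear
  edge (24,13)–(23,22): clear
  edge (23,22)–(15,23): clear
  edge (15,23)–(13,13): clear
  midpoint (25/2,11) outside
  → clear
Obstacle 4 [(1,15) (8,13) (4,23) (1,22)]:
  edge (1,15)–(8,13): clear
  edge (8,13)–(4,23): clear
  edge (4,23)–(1,22): clear
  edge (1,22)–(1,15): clear
  midpoint (25/2,11) outside
  → clear

FREE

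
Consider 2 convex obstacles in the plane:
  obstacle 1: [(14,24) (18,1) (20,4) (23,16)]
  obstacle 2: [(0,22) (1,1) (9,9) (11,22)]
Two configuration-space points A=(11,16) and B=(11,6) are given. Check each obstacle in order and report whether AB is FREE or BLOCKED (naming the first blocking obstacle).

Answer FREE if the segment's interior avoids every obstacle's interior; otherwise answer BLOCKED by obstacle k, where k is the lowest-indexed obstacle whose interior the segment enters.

Obstacle 1 [(14,24) (18,1) (20,4) (23,16)]:
  edge (14,24)–(18,1): clear
  edge (18,1)–(20,4): clear
  edge (20,4)–(23,16): clear
  edge (23,16)–(14,24): clear
  midpoint (11,11) outside
  → clear
Obstacle 2 [(0,22) (1,1) (9,9) (11,22)]:
  edge (0,22)–(1,1): clear
  edge (1,1)–(9,9): clear
  edge (9,9)–(11,22): clear
  edge (11,22)–(0,22): clear
  midpoint (11,11) outside
  → clear

FREE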